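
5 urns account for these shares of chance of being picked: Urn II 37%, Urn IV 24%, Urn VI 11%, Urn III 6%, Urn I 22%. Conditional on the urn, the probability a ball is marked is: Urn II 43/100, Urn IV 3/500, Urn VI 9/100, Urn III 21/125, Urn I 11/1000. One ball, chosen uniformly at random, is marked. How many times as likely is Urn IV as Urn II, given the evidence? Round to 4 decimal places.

Prior × likelihood for each hypothesis:
  Urn II: 0.37 × 0.43 = 0.1591
  Urn IV: 0.24 × 0.006 = 0.00144
  Urn VI: 0.11 × 0.09 = 0.0099
  Urn III: 0.06 × 0.168 = 0.01008
  Urn I: 0.22 × 0.011 = 0.00242
Normalizing constant = 0.18294.
The ratio is 0.00144 / 0.1591 (the normalizer cancels) = 0.0091.

0.0091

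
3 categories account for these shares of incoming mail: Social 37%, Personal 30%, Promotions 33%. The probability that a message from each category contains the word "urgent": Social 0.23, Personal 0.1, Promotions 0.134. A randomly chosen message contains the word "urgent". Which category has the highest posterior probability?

Compute prior × likelihood for every hypothesis:
  Social: 0.37 × 0.23 = 0.0851
  Personal: 0.3 × 0.1 = 0.03
  Promotions: 0.33 × 0.134 = 0.04422
Sum = 0.15932.
Largest term belongs to Social, so Social is most probable.

Social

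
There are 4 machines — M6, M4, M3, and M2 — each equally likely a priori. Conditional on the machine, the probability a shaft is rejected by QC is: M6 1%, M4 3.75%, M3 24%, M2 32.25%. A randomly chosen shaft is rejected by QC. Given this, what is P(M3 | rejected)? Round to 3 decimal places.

0.393

Since the prior is uniform, the posterior is proportional to the likelihood:
  M6: 0.01
  M4: 0.0375
  M3: 0.24
  M2: 0.3225
Normalizing constant = 0.61.
P(M3 | evidence) = 0.24 / 0.61 ≈ 0.393.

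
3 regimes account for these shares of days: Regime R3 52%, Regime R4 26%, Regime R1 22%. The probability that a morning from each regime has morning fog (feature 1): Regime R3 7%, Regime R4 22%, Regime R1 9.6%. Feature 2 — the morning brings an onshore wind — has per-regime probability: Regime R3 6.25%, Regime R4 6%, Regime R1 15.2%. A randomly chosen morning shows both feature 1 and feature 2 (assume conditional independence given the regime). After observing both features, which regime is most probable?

Regime R4

By Bayes' rule, posterior ∝ prior × likelihood:
  Regime R3: 0.52 × 0.07 × 0.0625 = 0.002275
  Regime R4: 0.26 × 0.22 × 0.06 = 0.003432
  Regime R1: 0.22 × 0.096 × 0.152 = 0.00321024
Total = 0.00891724.
Largest term belongs to Regime R4, so Regime R4 is most probable.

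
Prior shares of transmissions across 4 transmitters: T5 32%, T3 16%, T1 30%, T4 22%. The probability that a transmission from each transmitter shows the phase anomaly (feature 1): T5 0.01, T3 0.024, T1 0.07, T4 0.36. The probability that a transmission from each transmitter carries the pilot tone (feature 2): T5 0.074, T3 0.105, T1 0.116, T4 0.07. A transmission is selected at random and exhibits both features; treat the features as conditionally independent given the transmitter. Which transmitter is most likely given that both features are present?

Prior × likelihood for each hypothesis:
  T5: 0.32 × 0.01 × 0.074 = 0.0002368
  T3: 0.16 × 0.024 × 0.105 = 0.0004032
  T1: 0.3 × 0.07 × 0.116 = 0.002436
  T4: 0.22 × 0.36 × 0.07 = 0.005544
Total = 0.00862.
Largest term belongs to T4, so T4 is most probable.

T4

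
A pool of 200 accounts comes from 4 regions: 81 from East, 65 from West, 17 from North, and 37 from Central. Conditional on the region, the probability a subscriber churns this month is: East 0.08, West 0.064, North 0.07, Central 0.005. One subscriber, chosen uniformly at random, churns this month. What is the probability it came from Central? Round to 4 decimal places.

0.0154

Prior × likelihood for each hypothesis:
  East: 0.405 × 0.08 = 0.0324
  West: 0.325 × 0.064 = 0.0208
  North: 0.085 × 0.07 = 0.00595
  Central: 0.185 × 0.005 = 0.000925
Total = 0.060075.
P(Central | evidence) = 0.000925 / 0.060075 ≈ 0.0154.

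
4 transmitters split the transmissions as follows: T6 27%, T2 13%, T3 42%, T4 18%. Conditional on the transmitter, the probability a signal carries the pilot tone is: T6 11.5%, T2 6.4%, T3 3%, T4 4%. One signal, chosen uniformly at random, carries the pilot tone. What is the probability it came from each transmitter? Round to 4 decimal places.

Unnormalized posteriors (prior × likelihood):
  T6: 0.27 × 0.115 = 0.03105
  T2: 0.13 × 0.064 = 0.00832
  T3: 0.42 × 0.03 = 0.0126
  T4: 0.18 × 0.04 = 0.0072
Total = 0.05917.
P(T6 | pilot) = 0.03105/0.05917 ≈ 0.5248
P(T2 | pilot) = 0.00832/0.05917 ≈ 0.1406
P(T3 | pilot) = 0.0126/0.05917 ≈ 0.2129
P(T4 | pilot) = 0.0072/0.05917 ≈ 0.1217
(Check: 0.5248+0.1406+0.2129+0.1217 = 1.0000.)

T6 0.5248, T2 0.1406, T3 0.2129, T4 0.1217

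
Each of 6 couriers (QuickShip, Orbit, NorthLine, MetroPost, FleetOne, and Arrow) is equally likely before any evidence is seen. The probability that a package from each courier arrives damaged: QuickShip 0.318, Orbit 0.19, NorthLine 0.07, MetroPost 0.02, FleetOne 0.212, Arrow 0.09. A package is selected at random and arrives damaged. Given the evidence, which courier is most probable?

QuickShip

Since the prior is uniform, the posterior is proportional to the likelihood:
  QuickShip: 0.318
  Orbit: 0.19
  NorthLine: 0.07
  MetroPost: 0.02
  FleetOne: 0.212
  Arrow: 0.09
Normalizing constant = 0.9.
Largest term belongs to QuickShip, so QuickShip is most probable.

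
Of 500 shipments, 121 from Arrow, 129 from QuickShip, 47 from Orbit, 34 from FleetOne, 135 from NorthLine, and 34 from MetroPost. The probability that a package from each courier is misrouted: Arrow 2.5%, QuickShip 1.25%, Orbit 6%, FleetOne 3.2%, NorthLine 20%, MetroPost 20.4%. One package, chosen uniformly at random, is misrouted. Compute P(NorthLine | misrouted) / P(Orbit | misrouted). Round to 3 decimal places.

Prior × likelihood for each hypothesis:
  Arrow: 0.242 × 0.025 = 0.00605
  QuickShip: 0.258 × 0.0125 = 0.003225
  Orbit: 0.094 × 0.06 = 0.00564
  FleetOne: 0.068 × 0.032 = 0.002176
  NorthLine: 0.27 × 0.2 = 0.054
  MetroPost: 0.068 × 0.204 = 0.013872
Total = 0.084963.
The ratio is 0.054 / 0.00564 (the normalizer cancels) = 9.574.

9.574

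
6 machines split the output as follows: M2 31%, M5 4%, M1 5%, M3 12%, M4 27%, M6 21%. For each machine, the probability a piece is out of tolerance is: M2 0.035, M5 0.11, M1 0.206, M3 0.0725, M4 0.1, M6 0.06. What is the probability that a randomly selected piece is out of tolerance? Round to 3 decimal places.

Unnormalized posteriors (prior × likelihood):
  M2: 0.31 × 0.035 = 0.01085
  M5: 0.04 × 0.11 = 0.0044
  M1: 0.05 × 0.206 = 0.0103
  M3: 0.12 × 0.0725 = 0.0087
  M4: 0.27 × 0.1 = 0.027
  M6: 0.21 × 0.06 = 0.0126
P(oversize) = 0.01085 + 0.0044 + 0.0103 + 0.0087 + 0.027 + 0.0126 = 0.07385 → 0.074.

0.074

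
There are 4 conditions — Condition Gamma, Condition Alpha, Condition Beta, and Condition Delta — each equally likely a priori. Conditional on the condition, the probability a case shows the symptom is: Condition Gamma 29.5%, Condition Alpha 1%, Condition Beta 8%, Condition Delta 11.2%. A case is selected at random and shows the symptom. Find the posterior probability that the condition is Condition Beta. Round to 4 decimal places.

0.1610

Since the prior is uniform, the posterior is proportional to the likelihood:
  Condition Gamma: 0.295
  Condition Alpha: 0.01
  Condition Beta: 0.08
  Condition Delta: 0.112
Normalizing constant = 0.497.
P(Condition Beta | evidence) = 0.08 / 0.497 ≈ 0.1610.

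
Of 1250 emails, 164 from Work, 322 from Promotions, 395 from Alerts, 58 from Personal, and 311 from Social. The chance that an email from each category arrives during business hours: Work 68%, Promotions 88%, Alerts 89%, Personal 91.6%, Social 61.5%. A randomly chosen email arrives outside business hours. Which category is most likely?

Taking complements, P(off-hours | each) = Work 0.32, Promotions 0.12, Alerts 0.11, Personal 0.084, Social 0.385.
Unnormalized posteriors (prior × likelihood):
  Work: 0.1312 × 0.32 = 0.041984
  Promotions: 0.2576 × 0.12 = 0.030912
  Alerts: 0.316 × 0.11 = 0.03476
  Personal: 0.0464 × 0.084 = 0.0038976
  Social: 0.2488 × 0.385 = 0.095788
Total = 0.2073416.
Largest term belongs to Social, so Social is most probable.

Social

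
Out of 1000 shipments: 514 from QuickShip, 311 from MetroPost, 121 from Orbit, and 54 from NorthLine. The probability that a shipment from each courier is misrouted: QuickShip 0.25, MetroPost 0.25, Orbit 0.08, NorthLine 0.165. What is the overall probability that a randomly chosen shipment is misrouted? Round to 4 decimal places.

0.2248

By Bayes' rule, posterior ∝ prior × likelihood:
  QuickShip: 0.514 × 0.25 = 0.1285
  MetroPost: 0.311 × 0.25 = 0.07775
  Orbit: 0.121 × 0.08 = 0.00968
  NorthLine: 0.054 × 0.165 = 0.00891
P(misrouted) = 0.1285 + 0.07775 + 0.00968 + 0.00891 = 0.22484 → 0.2248.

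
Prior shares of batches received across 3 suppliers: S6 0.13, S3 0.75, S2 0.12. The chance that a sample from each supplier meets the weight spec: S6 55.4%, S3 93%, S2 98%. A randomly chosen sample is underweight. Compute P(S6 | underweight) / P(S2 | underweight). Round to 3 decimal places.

24.158

Taking complements, P(underweight | each) = S6 0.446, S3 0.07, S2 0.02.
Compute prior × likelihood for every hypothesis:
  S6: 0.13 × 0.446 = 0.05798
  S3: 0.75 × 0.07 = 0.0525
  S2: 0.12 × 0.02 = 0.0024
Sum = 0.11288.
The ratio is 0.05798 / 0.0024 (the normalizer cancels) = 24.158.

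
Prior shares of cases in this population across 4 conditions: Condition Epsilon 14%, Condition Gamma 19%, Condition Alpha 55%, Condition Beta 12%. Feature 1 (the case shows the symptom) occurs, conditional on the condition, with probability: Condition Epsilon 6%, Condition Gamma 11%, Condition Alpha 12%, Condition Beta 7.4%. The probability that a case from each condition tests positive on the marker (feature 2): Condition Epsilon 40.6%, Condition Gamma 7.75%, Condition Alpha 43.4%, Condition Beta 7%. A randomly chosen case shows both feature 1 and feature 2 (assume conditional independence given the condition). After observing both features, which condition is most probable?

Condition Alpha

Compute prior × likelihood for every hypothesis:
  Condition Epsilon: 0.14 × 0.06 × 0.406 = 0.0034104
  Condition Gamma: 0.19 × 0.11 × 0.0775 = 0.00161975
  Condition Alpha: 0.55 × 0.12 × 0.434 = 0.028644
  Condition Beta: 0.12 × 0.074 × 0.07 = 0.0006216
Sum = 0.03429575.
Largest term belongs to Condition Alpha, so Condition Alpha is most probable.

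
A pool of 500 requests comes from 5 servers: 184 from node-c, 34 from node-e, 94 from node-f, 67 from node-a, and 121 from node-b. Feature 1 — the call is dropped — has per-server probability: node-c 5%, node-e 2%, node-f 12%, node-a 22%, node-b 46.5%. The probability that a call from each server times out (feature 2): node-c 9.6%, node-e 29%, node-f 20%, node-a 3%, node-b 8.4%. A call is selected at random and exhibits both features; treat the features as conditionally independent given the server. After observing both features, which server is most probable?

node-b

Compute prior × likelihood for every hypothesis:
  node-c: 0.368 × 0.05 × 0.096 = 0.0017664
  node-e: 0.068 × 0.02 × 0.29 = 0.0003944
  node-f: 0.188 × 0.12 × 0.2 = 0.004512
  node-a: 0.134 × 0.22 × 0.03 = 0.0008844
  node-b: 0.242 × 0.465 × 0.084 = 0.00945252
Sum = 0.01700972.
Largest term belongs to node-b, so node-b is most probable.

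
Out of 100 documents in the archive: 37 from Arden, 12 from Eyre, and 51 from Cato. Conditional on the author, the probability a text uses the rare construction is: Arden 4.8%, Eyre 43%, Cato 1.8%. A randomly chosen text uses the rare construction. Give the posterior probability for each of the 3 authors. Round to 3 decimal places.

Compute prior × likelihood for every hypothesis:
  Arden: 0.37 × 0.048 = 0.01776
  Eyre: 0.12 × 0.43 = 0.0516
  Cato: 0.51 × 0.018 = 0.00918
Sum = 0.07854.
P(Arden | rare-form) = 0.01776/0.07854 ≈ 0.226
P(Eyre | rare-form) = 0.0516/0.07854 ≈ 0.657
P(Cato | rare-form) = 0.00918/0.07854 ≈ 0.117

Arden 0.226, Eyre 0.657, Cato 0.117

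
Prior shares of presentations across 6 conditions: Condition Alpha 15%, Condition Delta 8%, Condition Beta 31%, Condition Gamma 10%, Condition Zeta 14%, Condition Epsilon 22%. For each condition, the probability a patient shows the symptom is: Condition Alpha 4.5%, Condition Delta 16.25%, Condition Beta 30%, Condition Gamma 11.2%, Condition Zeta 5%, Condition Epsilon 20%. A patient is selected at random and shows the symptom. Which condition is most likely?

Condition Beta

Prior × likelihood for each hypothesis:
  Condition Alpha: 0.15 × 0.045 = 0.00675
  Condition Delta: 0.08 × 0.1625 = 0.013
  Condition Beta: 0.31 × 0.3 = 0.093
  Condition Gamma: 0.1 × 0.112 = 0.0112
  Condition Zeta: 0.14 × 0.05 = 0.007
  Condition Epsilon: 0.22 × 0.2 = 0.044
Total = 0.17495.
Largest term belongs to Condition Beta, so Condition Beta is most probable.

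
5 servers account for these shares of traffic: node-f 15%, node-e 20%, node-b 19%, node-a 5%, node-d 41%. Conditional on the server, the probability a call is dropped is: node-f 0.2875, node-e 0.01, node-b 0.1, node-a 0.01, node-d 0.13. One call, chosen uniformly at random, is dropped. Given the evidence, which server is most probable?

Compute prior × likelihood for every hypothesis:
  node-f: 0.15 × 0.2875 = 0.043125
  node-e: 0.2 × 0.01 = 0.002
  node-b: 0.19 × 0.1 = 0.019
  node-a: 0.05 × 0.01 = 0.0005
  node-d: 0.41 × 0.13 = 0.0533
Total = 0.117925.
Largest term belongs to node-d, so node-d is most probable.

node-d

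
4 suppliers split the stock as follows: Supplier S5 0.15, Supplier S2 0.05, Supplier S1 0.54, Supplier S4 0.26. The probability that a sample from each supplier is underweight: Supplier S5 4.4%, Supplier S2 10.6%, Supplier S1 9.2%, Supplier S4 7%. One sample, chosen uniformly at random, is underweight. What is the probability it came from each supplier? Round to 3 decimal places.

Supplier S5 0.083, Supplier S2 0.066, Supplier S1 0.623, Supplier S4 0.228

Compute prior × likelihood for every hypothesis:
  Supplier S5: 0.15 × 0.044 = 0.0066
  Supplier S2: 0.05 × 0.106 = 0.0053
  Supplier S1: 0.54 × 0.092 = 0.04968
  Supplier S4: 0.26 × 0.07 = 0.0182
Normalizing constant = 0.07978.
P(Supplier S5 | underweight) = 0.0066/0.07978 ≈ 0.083
P(Supplier S2 | underweight) = 0.0053/0.07978 ≈ 0.066
P(Supplier S1 | underweight) = 0.04968/0.07978 ≈ 0.623
P(Supplier S4 | underweight) = 0.0182/0.07978 ≈ 0.228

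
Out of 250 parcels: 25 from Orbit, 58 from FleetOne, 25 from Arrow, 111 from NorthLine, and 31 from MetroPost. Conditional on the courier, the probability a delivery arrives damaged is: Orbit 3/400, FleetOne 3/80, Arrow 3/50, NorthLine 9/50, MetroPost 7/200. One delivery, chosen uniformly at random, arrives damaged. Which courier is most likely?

Prior × likelihood for each hypothesis:
  Orbit: 0.1 × 0.0075 = 0.00075
  FleetOne: 0.232 × 0.0375 = 0.0087
  Arrow: 0.1 × 0.06 = 0.006
  NorthLine: 0.444 × 0.18 = 0.07992
  MetroPost: 0.124 × 0.035 = 0.00434
Normalizing constant = 0.09971.
Largest term belongs to NorthLine, so NorthLine is most probable.

NorthLine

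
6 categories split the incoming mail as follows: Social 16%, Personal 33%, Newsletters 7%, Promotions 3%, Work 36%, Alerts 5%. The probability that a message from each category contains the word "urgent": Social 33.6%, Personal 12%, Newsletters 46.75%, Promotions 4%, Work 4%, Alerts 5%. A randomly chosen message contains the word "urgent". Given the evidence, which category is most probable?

Social

Prior × likelihood for each hypothesis:
  Social: 0.16 × 0.336 = 0.05376
  Personal: 0.33 × 0.12 = 0.0396
  Newsletters: 0.07 × 0.4675 = 0.032725
  Promotions: 0.03 × 0.04 = 0.0012
  Work: 0.36 × 0.04 = 0.0144
  Alerts: 0.05 × 0.05 = 0.0025
Total = 0.144185.
Largest term belongs to Social, so Social is most probable.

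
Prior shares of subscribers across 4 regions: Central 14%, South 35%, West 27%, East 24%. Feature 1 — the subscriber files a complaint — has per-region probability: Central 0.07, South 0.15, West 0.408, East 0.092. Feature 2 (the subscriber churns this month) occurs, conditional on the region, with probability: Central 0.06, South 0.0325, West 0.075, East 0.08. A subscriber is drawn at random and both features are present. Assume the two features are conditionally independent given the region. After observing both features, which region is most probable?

Unnormalized posteriors (prior × likelihood):
  Central: 0.14 × 0.07 × 0.06 = 0.000588
  South: 0.35 × 0.15 × 0.0325 = 0.00170625
  West: 0.27 × 0.408 × 0.075 = 0.008262
  East: 0.24 × 0.092 × 0.08 = 0.0017664
Sum = 0.01232265.
Largest term belongs to West, so West is most probable.

West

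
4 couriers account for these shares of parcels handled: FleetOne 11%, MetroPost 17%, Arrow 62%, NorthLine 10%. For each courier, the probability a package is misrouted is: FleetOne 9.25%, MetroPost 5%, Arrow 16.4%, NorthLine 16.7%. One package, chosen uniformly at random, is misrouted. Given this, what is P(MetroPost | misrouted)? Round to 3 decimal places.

0.062

By Bayes' rule, posterior ∝ prior × likelihood:
  FleetOne: 0.11 × 0.0925 = 0.010175
  MetroPost: 0.17 × 0.05 = 0.0085
  Arrow: 0.62 × 0.164 = 0.10168
  NorthLine: 0.1 × 0.167 = 0.0167
Total = 0.137055.
P(MetroPost | evidence) = 0.0085 / 0.137055 ≈ 0.062.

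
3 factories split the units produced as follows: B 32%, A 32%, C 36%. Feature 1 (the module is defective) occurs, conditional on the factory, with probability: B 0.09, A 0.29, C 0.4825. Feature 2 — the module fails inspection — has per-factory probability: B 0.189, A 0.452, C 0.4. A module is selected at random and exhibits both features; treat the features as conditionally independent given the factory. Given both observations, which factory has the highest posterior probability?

C

By Bayes' rule, posterior ∝ prior × likelihood:
  B: 0.32 × 0.09 × 0.189 = 0.0054432
  A: 0.32 × 0.29 × 0.452 = 0.0419456
  C: 0.36 × 0.4825 × 0.4 = 0.06948
Normalizing constant = 0.1168688.
Largest term belongs to C, so C is most probable.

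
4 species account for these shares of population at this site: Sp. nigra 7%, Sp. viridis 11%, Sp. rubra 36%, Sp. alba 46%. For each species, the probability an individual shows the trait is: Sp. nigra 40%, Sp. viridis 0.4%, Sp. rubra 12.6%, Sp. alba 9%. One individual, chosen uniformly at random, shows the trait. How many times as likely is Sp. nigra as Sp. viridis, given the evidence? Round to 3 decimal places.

63.636

Unnormalized posteriors (prior × likelihood):
  Sp. nigra: 0.07 × 0.4 = 0.028
  Sp. viridis: 0.11 × 0.004 = 0.00044
  Sp. rubra: 0.36 × 0.126 = 0.04536
  Sp. alba: 0.46 × 0.09 = 0.0414
Total = 0.1152.
The ratio is 0.028 / 0.00044 (the normalizer cancels) = 63.636.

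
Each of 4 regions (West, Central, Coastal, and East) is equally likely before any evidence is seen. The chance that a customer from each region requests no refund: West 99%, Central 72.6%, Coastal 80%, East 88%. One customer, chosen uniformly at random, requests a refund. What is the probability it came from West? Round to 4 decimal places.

0.0166

Taking complements, P(refund | each) = West 0.01, Central 0.274, Coastal 0.2, East 0.12.
Since the prior is uniform, the posterior is proportional to the likelihood:
  West: 0.01
  Central: 0.274
  Coastal: 0.2
  East: 0.12
Total = 0.604.
P(West | evidence) = 0.01 / 0.604 ≈ 0.0166.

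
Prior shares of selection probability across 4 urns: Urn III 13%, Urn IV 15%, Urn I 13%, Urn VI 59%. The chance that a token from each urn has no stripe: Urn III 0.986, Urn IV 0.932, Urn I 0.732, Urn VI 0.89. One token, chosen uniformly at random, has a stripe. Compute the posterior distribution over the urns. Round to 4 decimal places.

Taking complements, P(striped | each) = Urn III 0.014, Urn IV 0.068, Urn I 0.268, Urn VI 0.11.
Compute prior × likelihood for every hypothesis:
  Urn III: 0.13 × 0.014 = 0.00182
  Urn IV: 0.15 × 0.068 = 0.0102
  Urn I: 0.13 × 0.268 = 0.03484
  Urn VI: 0.59 × 0.11 = 0.0649
Normalizing constant = 0.11176.
P(Urn III | striped) = 0.00182/0.11176 ≈ 0.0163
P(Urn IV | striped) = 0.0102/0.11176 ≈ 0.0913
P(Urn I | striped) = 0.03484/0.11176 ≈ 0.3117
P(Urn VI | striped) = 0.0649/0.11176 ≈ 0.5807

Urn III 0.0163, Urn IV 0.0913, Urn I 0.3117, Urn VI 0.5807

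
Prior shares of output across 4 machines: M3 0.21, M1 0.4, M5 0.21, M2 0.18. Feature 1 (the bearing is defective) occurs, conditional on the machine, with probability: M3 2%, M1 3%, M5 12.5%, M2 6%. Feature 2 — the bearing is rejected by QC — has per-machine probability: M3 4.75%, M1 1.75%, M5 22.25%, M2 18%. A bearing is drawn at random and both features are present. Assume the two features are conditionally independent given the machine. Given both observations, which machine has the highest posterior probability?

Prior × likelihood for each hypothesis:
  M3: 0.21 × 0.02 × 0.0475 = 0.0001995
  M1: 0.4 × 0.03 × 0.0175 = 0.00021
  M5: 0.21 × 0.125 × 0.2225 = 0.005840625
  M2: 0.18 × 0.06 × 0.18 = 0.001944
Normalizing constant = 0.008194125.
Largest term belongs to M5, so M5 is most probable.

M5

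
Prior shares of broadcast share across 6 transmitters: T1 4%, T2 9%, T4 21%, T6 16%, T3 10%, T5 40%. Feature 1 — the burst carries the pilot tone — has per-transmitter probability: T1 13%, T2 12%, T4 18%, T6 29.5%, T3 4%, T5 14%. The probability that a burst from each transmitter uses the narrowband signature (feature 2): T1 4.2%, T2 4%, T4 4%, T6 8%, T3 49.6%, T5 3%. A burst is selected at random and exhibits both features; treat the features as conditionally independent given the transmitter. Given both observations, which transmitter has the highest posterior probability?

Compute prior × likelihood for every hypothesis:
  T1: 0.04 × 0.13 × 0.042 = 0.0002184
  T2: 0.09 × 0.12 × 0.04 = 0.000432
  T4: 0.21 × 0.18 × 0.04 = 0.001512
  T6: 0.16 × 0.295 × 0.08 = 0.003776
  T3: 0.1 × 0.04 × 0.496 = 0.001984
  T5: 0.4 × 0.14 × 0.03 = 0.00168
Normalizing constant = 0.0096024.
Largest term belongs to T6, so T6 is most probable.

T6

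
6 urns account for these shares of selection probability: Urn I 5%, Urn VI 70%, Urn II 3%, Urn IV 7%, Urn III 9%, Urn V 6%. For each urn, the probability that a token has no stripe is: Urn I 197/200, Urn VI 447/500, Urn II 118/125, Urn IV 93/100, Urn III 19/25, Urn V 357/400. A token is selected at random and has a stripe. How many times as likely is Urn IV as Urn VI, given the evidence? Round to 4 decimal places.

Taking complements, P(striped | each) = Urn I 0.015, Urn VI 0.106, Urn II 0.056, Urn IV 0.07, Urn III 0.24, Urn V 0.1075.
By Bayes' rule, posterior ∝ prior × likelihood:
  Urn I: 0.05 × 0.015 = 0.00075
  Urn VI: 0.7 × 0.106 = 0.0742
  Urn II: 0.03 × 0.056 = 0.00168
  Urn IV: 0.07 × 0.07 = 0.0049
  Urn III: 0.09 × 0.24 = 0.0216
  Urn V: 0.06 × 0.1075 = 0.00645
Normalizing constant = 0.10958.
The ratio is 0.0049 / 0.0742 (the normalizer cancels) = 0.0660.

0.0660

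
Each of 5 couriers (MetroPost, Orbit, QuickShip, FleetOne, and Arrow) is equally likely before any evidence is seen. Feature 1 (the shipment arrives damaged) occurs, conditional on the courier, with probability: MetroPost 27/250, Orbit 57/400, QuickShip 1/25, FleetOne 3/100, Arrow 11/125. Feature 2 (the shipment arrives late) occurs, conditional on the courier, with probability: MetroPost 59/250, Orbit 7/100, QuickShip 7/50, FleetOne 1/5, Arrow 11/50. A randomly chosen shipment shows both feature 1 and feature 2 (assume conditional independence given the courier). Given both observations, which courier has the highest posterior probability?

Since the prior is uniform, the posterior is proportional to the likelihood:
  MetroPost: 0.108 × 0.236 = 0.025488
  Orbit: 0.1425 × 0.07 = 0.009975
  QuickShip: 0.04 × 0.14 = 0.0056
  FleetOne: 0.03 × 0.2 = 0.006
  Arrow: 0.088 × 0.22 = 0.01936
Sum = 0.066423.
Largest term belongs to MetroPost, so MetroPost is most probable.

MetroPost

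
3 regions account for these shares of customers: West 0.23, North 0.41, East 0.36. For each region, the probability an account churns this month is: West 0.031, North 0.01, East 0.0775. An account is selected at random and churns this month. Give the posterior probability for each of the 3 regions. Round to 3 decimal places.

West 0.182, North 0.105, East 0.713

By Bayes' rule, posterior ∝ prior × likelihood:
  West: 0.23 × 0.031 = 0.00713
  North: 0.41 × 0.01 = 0.0041
  East: 0.36 × 0.0775 = 0.0279
Sum = 0.03913.
P(West | churn) = 0.00713/0.03913 ≈ 0.182
P(North | churn) = 0.0041/0.03913 ≈ 0.105
P(East | churn) = 0.0279/0.03913 ≈ 0.713
(Check: 0.182+0.105+0.713 = 1.000.)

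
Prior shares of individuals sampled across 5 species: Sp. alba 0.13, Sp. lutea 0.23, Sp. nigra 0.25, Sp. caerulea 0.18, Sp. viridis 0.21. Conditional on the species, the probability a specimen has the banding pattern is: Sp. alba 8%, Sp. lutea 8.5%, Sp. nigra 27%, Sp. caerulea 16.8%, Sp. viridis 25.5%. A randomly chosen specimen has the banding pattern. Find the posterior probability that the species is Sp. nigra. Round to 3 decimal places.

0.372

Prior × likelihood for each hypothesis:
  Sp. alba: 0.13 × 0.08 = 0.0104
  Sp. lutea: 0.23 × 0.085 = 0.01955
  Sp. nigra: 0.25 × 0.27 = 0.0675
  Sp. caerulea: 0.18 × 0.168 = 0.03024
  Sp. viridis: 0.21 × 0.255 = 0.05355
Total = 0.18124.
P(Sp. nigra | evidence) = 0.0675 / 0.18124 ≈ 0.372.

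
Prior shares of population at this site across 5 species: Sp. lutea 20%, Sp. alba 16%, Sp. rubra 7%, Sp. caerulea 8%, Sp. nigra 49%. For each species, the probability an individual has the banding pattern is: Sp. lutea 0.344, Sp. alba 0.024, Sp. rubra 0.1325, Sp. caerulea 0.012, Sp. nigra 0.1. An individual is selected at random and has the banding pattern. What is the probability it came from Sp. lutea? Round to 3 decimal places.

Compute prior × likelihood for every hypothesis:
  Sp. lutea: 0.2 × 0.344 = 0.0688
  Sp. alba: 0.16 × 0.024 = 0.00384
  Sp. rubra: 0.07 × 0.1325 = 0.009275
  Sp. caerulea: 0.08 × 0.012 = 0.00096
  Sp. nigra: 0.49 × 0.1 = 0.049
Total = 0.131875.
P(Sp. lutea | evidence) = 0.0688 / 0.131875 ≈ 0.522.

0.522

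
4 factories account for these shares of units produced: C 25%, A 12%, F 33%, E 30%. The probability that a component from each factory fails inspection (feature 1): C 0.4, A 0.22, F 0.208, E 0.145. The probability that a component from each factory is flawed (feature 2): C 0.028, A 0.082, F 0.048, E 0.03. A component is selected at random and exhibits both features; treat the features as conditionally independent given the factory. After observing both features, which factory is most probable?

F

Unnormalized posteriors (prior × likelihood):
  C: 0.25 × 0.4 × 0.028 = 0.0028
  A: 0.12 × 0.22 × 0.082 = 0.0021648
  F: 0.33 × 0.208 × 0.048 = 0.00329472
  E: 0.3 × 0.145 × 0.03 = 0.001305
Sum = 0.00956452.
Largest term belongs to F, so F is most probable.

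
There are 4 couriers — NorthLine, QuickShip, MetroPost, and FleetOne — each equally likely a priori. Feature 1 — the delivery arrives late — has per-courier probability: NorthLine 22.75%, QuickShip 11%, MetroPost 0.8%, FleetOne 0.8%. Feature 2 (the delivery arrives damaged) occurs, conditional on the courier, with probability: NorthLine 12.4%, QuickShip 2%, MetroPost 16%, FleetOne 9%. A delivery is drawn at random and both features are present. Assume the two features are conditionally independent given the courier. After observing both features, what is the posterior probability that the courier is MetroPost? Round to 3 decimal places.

0.039

Since the prior is uniform, the posterior is proportional to the likelihood:
  NorthLine: 0.2275 × 0.124 = 0.02821
  QuickShip: 0.11 × 0.02 = 0.0022
  MetroPost: 0.008 × 0.16 = 0.00128
  FleetOne: 0.008 × 0.09 = 0.00072
Total = 0.03241.
P(MetroPost | evidence) = 0.00128 / 0.03241 ≈ 0.039.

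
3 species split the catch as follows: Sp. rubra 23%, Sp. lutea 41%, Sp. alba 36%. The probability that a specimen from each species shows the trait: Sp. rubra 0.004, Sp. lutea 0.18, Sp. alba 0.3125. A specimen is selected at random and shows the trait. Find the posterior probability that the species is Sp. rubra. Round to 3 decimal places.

By Bayes' rule, posterior ∝ prior × likelihood:
  Sp. rubra: 0.23 × 0.004 = 0.00092
  Sp. lutea: 0.41 × 0.18 = 0.0738
  Sp. alba: 0.36 × 0.3125 = 0.1125
Sum = 0.18722.
P(Sp. rubra | evidence) = 0.00092 / 0.18722 ≈ 0.005.

0.005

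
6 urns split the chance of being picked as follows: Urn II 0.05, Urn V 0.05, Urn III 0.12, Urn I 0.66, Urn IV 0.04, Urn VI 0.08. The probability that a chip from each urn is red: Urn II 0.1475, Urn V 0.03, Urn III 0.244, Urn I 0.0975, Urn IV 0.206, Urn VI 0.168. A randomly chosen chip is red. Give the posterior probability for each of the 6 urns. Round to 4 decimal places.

Urn II 0.0594, Urn V 0.0121, Urn III 0.2358, Urn I 0.5182, Urn IV 0.0664, Urn VI 0.1082

Prior × likelihood for each hypothesis:
  Urn II: 0.05 × 0.1475 = 0.007375
  Urn V: 0.05 × 0.03 = 0.0015
  Urn III: 0.12 × 0.244 = 0.02928
  Urn I: 0.66 × 0.0975 = 0.06435
  Urn IV: 0.04 × 0.206 = 0.00824
  Urn VI: 0.08 × 0.168 = 0.01344
Total = 0.124185.
P(Urn II | red) = 0.007375/0.124185 ≈ 0.0594
P(Urn V | red) = 0.0015/0.124185 ≈ 0.0121
P(Urn III | red) = 0.02928/0.124185 ≈ 0.2358
P(Urn I | red) = 0.06435/0.124185 ≈ 0.5182
P(Urn IV | red) = 0.00824/0.124185 ≈ 0.0664
P(Urn VI | red) = 0.01344/0.124185 ≈ 0.1082
(Check: 0.0594+0.0121+0.2358+0.5182+0.0664+0.1082 = 1.0001.)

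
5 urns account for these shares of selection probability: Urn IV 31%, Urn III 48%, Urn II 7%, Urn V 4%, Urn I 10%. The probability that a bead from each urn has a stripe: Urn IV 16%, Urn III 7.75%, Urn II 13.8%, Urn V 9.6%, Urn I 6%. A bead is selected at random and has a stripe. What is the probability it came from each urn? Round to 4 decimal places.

Urn IV 0.4666, Urn III 0.3500, Urn II 0.0909, Urn V 0.0361, Urn I 0.0564

Prior × likelihood for each hypothesis:
  Urn IV: 0.31 × 0.16 = 0.0496
  Urn III: 0.48 × 0.0775 = 0.0372
  Urn II: 0.07 × 0.138 = 0.00966
  Urn V: 0.04 × 0.096 = 0.00384
  Urn I: 0.1 × 0.06 = 0.006
Sum = 0.1063.
P(Urn IV | striped) = 0.0496/0.1063 ≈ 0.4666
P(Urn III | striped) = 0.0372/0.1063 ≈ 0.3500
P(Urn II | striped) = 0.00966/0.1063 ≈ 0.0909
P(Urn V | striped) = 0.00384/0.1063 ≈ 0.0361
P(Urn I | striped) = 0.006/0.1063 ≈ 0.0564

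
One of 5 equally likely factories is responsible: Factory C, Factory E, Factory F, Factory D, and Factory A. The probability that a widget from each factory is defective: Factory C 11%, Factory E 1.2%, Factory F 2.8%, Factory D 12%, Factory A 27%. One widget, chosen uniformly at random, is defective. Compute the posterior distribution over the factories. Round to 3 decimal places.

With a uniform prior (1/5 each), posterior ∝ likelihood:
  Factory C: 0.11
  Factory E: 0.012
  Factory F: 0.028
  Factory D: 0.12
  Factory A: 0.27
Total = 0.54.
P(Factory C | defective) = 0.11/0.54 ≈ 0.204
P(Factory E | defective) = 0.012/0.54 ≈ 0.022
P(Factory F | defective) = 0.028/0.54 ≈ 0.052
P(Factory D | defective) = 0.12/0.54 ≈ 0.222
P(Factory A | defective) = 0.27/0.54 ≈ 0.500

Factory C 0.204, Factory E 0.022, Factory F 0.052, Factory D 0.222, Factory A 0.500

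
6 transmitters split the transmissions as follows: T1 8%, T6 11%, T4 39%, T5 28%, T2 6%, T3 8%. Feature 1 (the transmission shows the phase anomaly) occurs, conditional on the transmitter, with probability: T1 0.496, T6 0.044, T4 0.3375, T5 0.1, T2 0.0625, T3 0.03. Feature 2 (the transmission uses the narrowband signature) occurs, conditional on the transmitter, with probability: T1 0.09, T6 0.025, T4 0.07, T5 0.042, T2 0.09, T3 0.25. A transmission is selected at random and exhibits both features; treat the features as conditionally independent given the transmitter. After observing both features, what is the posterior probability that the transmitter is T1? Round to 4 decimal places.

0.2378

By Bayes' rule, posterior ∝ prior × likelihood:
  T1: 0.08 × 0.496 × 0.09 = 0.0035712
  T6: 0.11 × 0.044 × 0.025 = 0.000121
  T4: 0.39 × 0.3375 × 0.07 = 0.00921375
  T5: 0.28 × 0.1 × 0.042 = 0.001176
  T2: 0.06 × 0.0625 × 0.09 = 0.0003375
  T3: 0.08 × 0.03 × 0.25 = 0.0006
Normalizing constant = 0.01501945.
P(T1 | evidence) = 0.0035712 / 0.01501945 ≈ 0.2378.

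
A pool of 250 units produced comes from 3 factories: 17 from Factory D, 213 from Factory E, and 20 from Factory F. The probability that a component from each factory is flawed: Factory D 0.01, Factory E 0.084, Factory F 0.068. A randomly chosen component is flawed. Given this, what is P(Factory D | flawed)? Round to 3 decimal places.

0.009

Prior × likelihood for each hypothesis:
  Factory D: 0.068 × 0.01 = 0.00068
  Factory E: 0.852 × 0.084 = 0.071568
  Factory F: 0.08 × 0.068 = 0.00544
Sum = 0.077688.
P(Factory D | evidence) = 0.00068 / 0.077688 ≈ 0.009.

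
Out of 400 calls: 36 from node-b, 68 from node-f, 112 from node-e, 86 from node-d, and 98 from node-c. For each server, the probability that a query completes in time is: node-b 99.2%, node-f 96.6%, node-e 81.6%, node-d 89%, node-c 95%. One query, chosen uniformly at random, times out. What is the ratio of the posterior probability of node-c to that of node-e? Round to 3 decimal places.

Taking complements, P(timeout | each) = node-b 0.008, node-f 0.034, node-e 0.184, node-d 0.11, node-c 0.05.
Unnormalized posteriors (prior × likelihood):
  node-b: 0.09 × 0.008 = 0.00072
  node-f: 0.17 × 0.034 = 0.00578
  node-e: 0.28 × 0.184 = 0.05152
  node-d: 0.215 × 0.11 = 0.02365
  node-c: 0.245 × 0.05 = 0.01225
Sum = 0.09392.
The ratio is 0.01225 / 0.05152 (the normalizer cancels) = 0.238.

0.238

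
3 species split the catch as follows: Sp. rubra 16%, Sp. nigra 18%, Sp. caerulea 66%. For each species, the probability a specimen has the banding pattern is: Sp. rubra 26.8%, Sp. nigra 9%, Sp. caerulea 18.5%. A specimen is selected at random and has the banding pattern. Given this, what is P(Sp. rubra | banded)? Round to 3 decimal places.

0.237

Compute prior × likelihood for every hypothesis:
  Sp. rubra: 0.16 × 0.268 = 0.04288
  Sp. nigra: 0.18 × 0.09 = 0.0162
  Sp. caerulea: 0.66 × 0.185 = 0.1221
Total = 0.18118.
P(Sp. rubra | evidence) = 0.04288 / 0.18118 ≈ 0.237.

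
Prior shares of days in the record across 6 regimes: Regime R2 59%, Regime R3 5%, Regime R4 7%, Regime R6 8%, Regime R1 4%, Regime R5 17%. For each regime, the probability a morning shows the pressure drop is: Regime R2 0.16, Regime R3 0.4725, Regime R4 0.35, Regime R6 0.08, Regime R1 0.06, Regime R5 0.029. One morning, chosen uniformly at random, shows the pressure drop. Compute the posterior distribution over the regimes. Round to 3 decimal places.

Unnormalized posteriors (prior × likelihood):
  Regime R2: 0.59 × 0.16 = 0.0944
  Regime R3: 0.05 × 0.4725 = 0.023625
  Regime R4: 0.07 × 0.35 = 0.0245
  Regime R6: 0.08 × 0.08 = 0.0064
  Regime R1: 0.04 × 0.06 = 0.0024
  Regime R5: 0.17 × 0.029 = 0.00493
Total = 0.156255.
P(Regime R2 | drop) = 0.0944/0.156255 ≈ 0.604
P(Regime R3 | drop) = 0.023625/0.156255 ≈ 0.151
P(Regime R4 | drop) = 0.0245/0.156255 ≈ 0.157
P(Regime R6 | drop) = 0.0064/0.156255 ≈ 0.041
P(Regime R1 | drop) = 0.0024/0.156255 ≈ 0.015
P(Regime R5 | drop) = 0.00493/0.156255 ≈ 0.032

Regime R2 0.604, Regime R3 0.151, Regime R4 0.157, Regime R6 0.041, Regime R1 0.015, Regime R5 0.032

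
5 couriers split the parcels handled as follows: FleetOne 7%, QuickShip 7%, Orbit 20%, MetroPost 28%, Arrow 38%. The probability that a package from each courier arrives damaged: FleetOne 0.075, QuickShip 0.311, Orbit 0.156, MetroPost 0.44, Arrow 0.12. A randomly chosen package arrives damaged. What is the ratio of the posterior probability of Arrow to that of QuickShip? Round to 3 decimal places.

2.095

By Bayes' rule, posterior ∝ prior × likelihood:
  FleetOne: 0.07 × 0.075 = 0.00525
  QuickShip: 0.07 × 0.311 = 0.02177
  Orbit: 0.2 × 0.156 = 0.0312
  MetroPost: 0.28 × 0.44 = 0.1232
  Arrow: 0.38 × 0.12 = 0.0456
Total = 0.22702.
The ratio is 0.0456 / 0.02177 (the normalizer cancels) = 2.095.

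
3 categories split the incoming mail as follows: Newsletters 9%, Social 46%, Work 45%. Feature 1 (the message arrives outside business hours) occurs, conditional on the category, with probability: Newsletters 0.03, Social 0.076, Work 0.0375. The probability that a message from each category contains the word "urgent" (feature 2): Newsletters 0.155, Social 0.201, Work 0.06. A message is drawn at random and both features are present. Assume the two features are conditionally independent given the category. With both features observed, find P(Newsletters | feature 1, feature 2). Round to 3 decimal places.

0.049

Compute prior × likelihood for every hypothesis:
  Newsletters: 0.09 × 0.03 × 0.155 = 0.0004185
  Social: 0.46 × 0.076 × 0.201 = 0.00702696
  Work: 0.45 × 0.0375 × 0.06 = 0.0010125
Total = 0.00845796.
P(Newsletters | evidence) = 0.0004185 / 0.00845796 ≈ 0.049.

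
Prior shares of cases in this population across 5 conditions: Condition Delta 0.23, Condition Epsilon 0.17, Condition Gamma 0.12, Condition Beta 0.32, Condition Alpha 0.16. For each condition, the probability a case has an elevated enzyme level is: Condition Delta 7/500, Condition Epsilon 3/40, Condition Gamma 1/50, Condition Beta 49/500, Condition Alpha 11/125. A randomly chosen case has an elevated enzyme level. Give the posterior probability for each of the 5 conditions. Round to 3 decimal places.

Prior × likelihood for each hypothesis:
  Condition Delta: 0.23 × 0.014 = 0.00322
  Condition Epsilon: 0.17 × 0.075 = 0.01275
  Condition Gamma: 0.12 × 0.02 = 0.0024
  Condition Beta: 0.32 × 0.098 = 0.03136
  Condition Alpha: 0.16 × 0.088 = 0.01408
Total = 0.06381.
P(Condition Delta | elevated) = 0.00322/0.06381 ≈ 0.050
P(Condition Epsilon | elevated) = 0.01275/0.06381 ≈ 0.200
P(Condition Gamma | elevated) = 0.0024/0.06381 ≈ 0.038
P(Condition Beta | elevated) = 0.03136/0.06381 ≈ 0.491
P(Condition Alpha | elevated) = 0.01408/0.06381 ≈ 0.221

Condition Delta 0.050, Condition Epsilon 0.200, Condition Gamma 0.038, Condition Beta 0.491, Condition Alpha 0.221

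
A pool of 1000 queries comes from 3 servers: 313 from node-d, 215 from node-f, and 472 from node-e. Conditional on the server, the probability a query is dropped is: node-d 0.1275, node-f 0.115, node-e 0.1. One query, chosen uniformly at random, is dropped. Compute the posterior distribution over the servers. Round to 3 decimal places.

Prior × likelihood for each hypothesis:
  node-d: 0.313 × 0.1275 = 0.0399075
  node-f: 0.215 × 0.115 = 0.024725
  node-e: 0.472 × 0.1 = 0.0472
Total = 0.1118325.
P(node-d | dropped) = 0.0399075/0.1118325 ≈ 0.357
P(node-f | dropped) = 0.024725/0.1118325 ≈ 0.221
P(node-e | dropped) = 0.0472/0.1118325 ≈ 0.422

node-d 0.357, node-f 0.221, node-e 0.422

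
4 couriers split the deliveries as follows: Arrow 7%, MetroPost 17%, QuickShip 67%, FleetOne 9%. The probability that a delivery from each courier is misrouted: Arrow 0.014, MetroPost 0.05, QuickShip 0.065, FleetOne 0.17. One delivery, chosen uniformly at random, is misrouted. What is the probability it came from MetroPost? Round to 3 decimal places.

By Bayes' rule, posterior ∝ prior × likelihood:
  Arrow: 0.07 × 0.014 = 0.00098
  MetroPost: 0.17 × 0.05 = 0.0085
  QuickShip: 0.67 × 0.065 = 0.04355
  FleetOne: 0.09 × 0.17 = 0.0153
Normalizing constant = 0.06833.
P(MetroPost | evidence) = 0.0085 / 0.06833 ≈ 0.124.

0.124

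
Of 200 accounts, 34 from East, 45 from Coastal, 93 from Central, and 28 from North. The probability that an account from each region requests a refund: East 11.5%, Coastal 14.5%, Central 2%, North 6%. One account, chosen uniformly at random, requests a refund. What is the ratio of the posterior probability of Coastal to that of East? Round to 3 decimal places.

By Bayes' rule, posterior ∝ prior × likelihood:
  East: 0.17 × 0.115 = 0.01955
  Coastal: 0.225 × 0.145 = 0.032625
  Central: 0.465 × 0.02 = 0.0093
  North: 0.14 × 0.06 = 0.0084
Total = 0.069875.
The ratio is 0.032625 / 0.01955 (the normalizer cancels) = 1.669.

1.669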